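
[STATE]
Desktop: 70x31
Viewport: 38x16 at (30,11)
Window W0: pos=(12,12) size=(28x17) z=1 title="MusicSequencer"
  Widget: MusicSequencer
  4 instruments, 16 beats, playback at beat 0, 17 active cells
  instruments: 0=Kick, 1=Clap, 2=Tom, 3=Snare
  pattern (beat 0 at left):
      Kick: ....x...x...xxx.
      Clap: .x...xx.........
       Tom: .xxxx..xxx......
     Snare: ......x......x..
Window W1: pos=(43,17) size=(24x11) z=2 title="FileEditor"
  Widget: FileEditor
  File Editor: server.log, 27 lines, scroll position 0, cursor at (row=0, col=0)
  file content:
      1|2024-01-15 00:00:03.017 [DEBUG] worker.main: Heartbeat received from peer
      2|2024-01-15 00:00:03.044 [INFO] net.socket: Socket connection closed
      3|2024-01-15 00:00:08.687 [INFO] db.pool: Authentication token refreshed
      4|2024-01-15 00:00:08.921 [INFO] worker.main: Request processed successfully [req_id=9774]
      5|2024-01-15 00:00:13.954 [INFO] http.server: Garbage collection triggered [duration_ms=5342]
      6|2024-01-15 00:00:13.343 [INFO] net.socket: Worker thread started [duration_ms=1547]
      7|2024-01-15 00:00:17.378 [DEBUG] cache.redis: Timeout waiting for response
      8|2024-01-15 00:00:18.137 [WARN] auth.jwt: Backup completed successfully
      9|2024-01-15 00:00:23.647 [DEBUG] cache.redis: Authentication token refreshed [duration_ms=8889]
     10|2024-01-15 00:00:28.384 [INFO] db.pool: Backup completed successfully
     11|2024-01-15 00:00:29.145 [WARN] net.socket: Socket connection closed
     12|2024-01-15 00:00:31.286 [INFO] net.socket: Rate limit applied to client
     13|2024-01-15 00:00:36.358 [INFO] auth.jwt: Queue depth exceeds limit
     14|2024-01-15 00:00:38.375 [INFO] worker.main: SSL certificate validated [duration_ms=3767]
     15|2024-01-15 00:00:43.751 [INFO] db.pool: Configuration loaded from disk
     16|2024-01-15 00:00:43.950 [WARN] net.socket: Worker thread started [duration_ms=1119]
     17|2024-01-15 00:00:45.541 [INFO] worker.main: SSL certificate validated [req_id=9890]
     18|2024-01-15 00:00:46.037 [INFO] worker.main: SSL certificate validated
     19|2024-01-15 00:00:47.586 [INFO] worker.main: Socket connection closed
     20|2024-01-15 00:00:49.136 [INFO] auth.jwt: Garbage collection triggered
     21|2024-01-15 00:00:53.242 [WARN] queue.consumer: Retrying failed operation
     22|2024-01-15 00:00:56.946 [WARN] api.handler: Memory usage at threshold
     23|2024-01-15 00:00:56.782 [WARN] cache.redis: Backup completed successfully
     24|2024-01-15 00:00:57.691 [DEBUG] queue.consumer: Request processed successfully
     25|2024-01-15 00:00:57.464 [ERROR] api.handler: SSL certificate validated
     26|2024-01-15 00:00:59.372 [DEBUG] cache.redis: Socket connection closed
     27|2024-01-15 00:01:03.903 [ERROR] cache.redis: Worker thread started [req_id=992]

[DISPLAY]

                                      
━━━━━━━━━┓                            
         ┃                            
─────────┨                            
12345    ┃                            
·███·    ┃                            
·····    ┃   ┏━━━━━━━━━━━━━━━━━━━━━━┓ 
·····    ┃   ┃ FileEditor           ┃ 
··█··    ┃   ┠──────────────────────┨ 
         ┃   ┃█024-01-15 00:00:03.0▲┃ 
         ┃   ┃2024-01-15 00:00:03.0█┃ 
         ┃   ┃2024-01-15 00:00:08.6░┃ 
         ┃   ┃2024-01-15 00:00:08.9░┃ 
         ┃   ┃2024-01-15 00:00:13.9░┃ 
         ┃   ┃2024-01-15 00:00:13.3░┃ 
         ┃   ┃2024-01-15 00:00:17.3▼┃ 


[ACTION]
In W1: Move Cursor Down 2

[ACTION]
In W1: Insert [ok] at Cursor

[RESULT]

                                      
━━━━━━━━━┓                            
         ┃                            
─────────┨                            
12345    ┃                            
·███·    ┃                            
·····    ┃   ┏━━━━━━━━━━━━━━━━━━━━━━┓ 
·····    ┃   ┃ FileEditor           ┃ 
··█··    ┃   ┠──────────────────────┨ 
         ┃   ┃2024-01-15 00:00:03.0▲┃ 
         ┃   ┃2024-01-15 00:00:03.0█┃ 
         ┃   ┃ok█024-01-15 00:00:08░┃ 
         ┃   ┃2024-01-15 00:00:08.9░┃ 
         ┃   ┃2024-01-15 00:00:13.9░┃ 
         ┃   ┃2024-01-15 00:00:13.3░┃ 
         ┃   ┃2024-01-15 00:00:17.3▼┃ 


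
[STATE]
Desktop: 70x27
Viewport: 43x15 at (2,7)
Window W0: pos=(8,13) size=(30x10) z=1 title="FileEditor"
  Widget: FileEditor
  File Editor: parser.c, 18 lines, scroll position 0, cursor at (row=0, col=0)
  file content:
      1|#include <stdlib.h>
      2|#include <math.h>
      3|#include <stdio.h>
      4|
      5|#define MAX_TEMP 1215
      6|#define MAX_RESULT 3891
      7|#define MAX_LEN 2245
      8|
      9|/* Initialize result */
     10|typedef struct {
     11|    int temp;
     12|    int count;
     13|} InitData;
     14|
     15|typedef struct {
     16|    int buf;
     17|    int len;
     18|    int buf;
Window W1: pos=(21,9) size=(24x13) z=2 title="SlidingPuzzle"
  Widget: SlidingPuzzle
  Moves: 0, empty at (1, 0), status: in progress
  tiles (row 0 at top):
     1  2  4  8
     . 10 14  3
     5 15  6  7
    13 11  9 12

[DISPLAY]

                                           
                                           
                   ┏━━━━━━━━━━━━━━━━━━━━━━┓
                   ┃ SlidingPuzzle        ┃
                   ┠──────────────────────┨
                   ┃┌────┬────┬────┬────┐ ┃
      ┏━━━━━━━━━━━━┃│  1 │  2 │  4 │  8 │ ┃
      ┃ FileEditor ┃├────┼────┼────┼────┤ ┃
      ┠────────────┃│    │ 10 │ 14 │  3 │ ┃
      ┃█include <st┃├────┼────┼────┼────┤ ┃
      ┃#include <ma┃│  5 │ 15 │  6 │  7 │ ┃
      ┃#include <st┃├────┼────┼────┼────┤ ┃
      ┃            ┃│ 13 │ 11 │  9 │ 12 │ ┃
      ┃#define MAX_┃└────┴────┴────┴────┘ ┃
      ┃#define MAX_┗━━━━━━━━━━━━━━━━━━━━━━┛


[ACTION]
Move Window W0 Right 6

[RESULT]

                                           
                                           
                   ┏━━━━━━━━━━━━━━━━━━━━━━┓
                   ┃ SlidingPuzzle        ┃
                   ┠──────────────────────┨
                   ┃┌────┬────┬────┬────┐ ┃
            ┏━━━━━━┃│  1 │  2 │  4 │  8 │ ┃
            ┃ FileE┃├────┼────┼────┼────┤ ┃
            ┠──────┃│    │ 10 │ 14 │  3 │ ┃
            ┃█inclu┃├────┼────┼────┼────┤ ┃
            ┃#inclu┃│  5 │ 15 │  6 │  7 │ ┃
            ┃#inclu┃├────┼────┼────┼────┤ ┃
            ┃      ┃│ 13 │ 11 │  9 │ 12 │ ┃
            ┃#defin┃└────┴────┴────┴────┘ ┃
            ┃#defin┗━━━━━━━━━━━━━━━━━━━━━━┛


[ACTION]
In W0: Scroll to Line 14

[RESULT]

                                           
                                           
                   ┏━━━━━━━━━━━━━━━━━━━━━━┓
                   ┃ SlidingPuzzle        ┃
                   ┠──────────────────────┨
                   ┃┌────┬────┬────┬────┐ ┃
            ┏━━━━━━┃│  1 │  2 │  4 │  8 │ ┃
            ┃ FileE┃├────┼────┼────┼────┤ ┃
            ┠──────┃│    │ 10 │ 14 │  3 │ ┃
            ┃} Init┃├────┼────┼────┼────┤ ┃
            ┃      ┃│  5 │ 15 │  6 │  7 │ ┃
            ┃typede┃├────┼────┼────┼────┤ ┃
            ┃    in┃│ 13 │ 11 │  9 │ 12 │ ┃
            ┃    in┃└────┴────┴────┴────┘ ┃
            ┃    in┗━━━━━━━━━━━━━━━━━━━━━━┛


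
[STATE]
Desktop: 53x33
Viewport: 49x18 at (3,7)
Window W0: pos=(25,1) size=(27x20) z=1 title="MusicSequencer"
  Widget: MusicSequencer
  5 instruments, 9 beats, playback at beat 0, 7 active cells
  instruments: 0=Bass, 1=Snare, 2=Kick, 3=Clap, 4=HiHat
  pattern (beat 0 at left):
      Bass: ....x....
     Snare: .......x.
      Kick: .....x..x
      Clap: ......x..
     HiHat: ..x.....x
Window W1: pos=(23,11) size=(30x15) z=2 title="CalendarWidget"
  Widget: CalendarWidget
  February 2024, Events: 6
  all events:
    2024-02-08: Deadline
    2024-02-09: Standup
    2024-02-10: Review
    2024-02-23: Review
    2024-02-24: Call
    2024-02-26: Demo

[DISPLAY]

                      ┃  Kick·····█··█          ┃
                      ┃  Clap······█··          ┃
                      ┃ HiHat··█·····█          ┃
                      ┃                         ┃
                    ┏━━━━━━━━━━━━━━━━━━━━━━━━━━━━
                    ┃ CalendarWidget             
                    ┠────────────────────────────
                    ┃       February 2024        
                    ┃Mo Tu We Th Fr Sa Su        
                    ┃          1  2  3  4        
                    ┃ 5  6  7  8*  9* 10* 11     
                    ┃12 13 14 15 16 17 18        
                    ┃19 20 21 22 23* 24* 25      
                    ┃26* 27 28 29                
                    ┃                            
                    ┃                            
                    ┃                            
                    ┃                            


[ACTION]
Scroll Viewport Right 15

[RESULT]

                     ┃  Kick·····█··█          ┃ 
                     ┃  Clap······█··          ┃ 
                     ┃ HiHat··█·····█          ┃ 
                     ┃                         ┃ 
                   ┏━━━━━━━━━━━━━━━━━━━━━━━━━━━━┓
                   ┃ CalendarWidget             ┃
                   ┠────────────────────────────┨
                   ┃       February 2024        ┃
                   ┃Mo Tu We Th Fr Sa Su        ┃
                   ┃          1  2  3  4        ┃
                   ┃ 5  6  7  8*  9* 10* 11     ┃
                   ┃12 13 14 15 16 17 18        ┃
                   ┃19 20 21 22 23* 24* 25      ┃
                   ┃26* 27 28 29                ┃
                   ┃                            ┃
                   ┃                            ┃
                   ┃                            ┃
                   ┃                            ┃


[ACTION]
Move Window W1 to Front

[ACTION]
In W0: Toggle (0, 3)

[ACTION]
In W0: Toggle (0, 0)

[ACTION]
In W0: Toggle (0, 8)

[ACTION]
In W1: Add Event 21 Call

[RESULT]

                     ┃  Kick·····█··█          ┃ 
                     ┃  Clap······█··          ┃ 
                     ┃ HiHat··█·····█          ┃ 
                     ┃                         ┃ 
                   ┏━━━━━━━━━━━━━━━━━━━━━━━━━━━━┓
                   ┃ CalendarWidget             ┃
                   ┠────────────────────────────┨
                   ┃       February 2024        ┃
                   ┃Mo Tu We Th Fr Sa Su        ┃
                   ┃          1  2  3  4        ┃
                   ┃ 5  6  7  8*  9* 10* 11     ┃
                   ┃12 13 14 15 16 17 18        ┃
                   ┃19 20 21* 22 23* 24* 25     ┃
                   ┃26* 27 28 29                ┃
                   ┃                            ┃
                   ┃                            ┃
                   ┃                            ┃
                   ┃                            ┃


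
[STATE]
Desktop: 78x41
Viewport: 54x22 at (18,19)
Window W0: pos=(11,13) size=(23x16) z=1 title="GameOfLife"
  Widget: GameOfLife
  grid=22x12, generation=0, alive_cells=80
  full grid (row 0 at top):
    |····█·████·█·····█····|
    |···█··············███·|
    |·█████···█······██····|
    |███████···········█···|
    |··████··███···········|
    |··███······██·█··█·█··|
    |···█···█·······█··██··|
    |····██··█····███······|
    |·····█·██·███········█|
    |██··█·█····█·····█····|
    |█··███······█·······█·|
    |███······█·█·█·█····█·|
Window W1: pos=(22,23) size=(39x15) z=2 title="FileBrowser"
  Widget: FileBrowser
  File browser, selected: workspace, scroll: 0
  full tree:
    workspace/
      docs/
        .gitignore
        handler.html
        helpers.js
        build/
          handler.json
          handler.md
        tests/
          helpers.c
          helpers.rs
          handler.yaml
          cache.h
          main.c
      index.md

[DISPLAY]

···█······██···┃                                      
█···········█··┃                                      
··███··········┃                                      
·····██·█··█·█·┃                                      
·█··┏━━━━━━━━━━━━━━━━━━━━━━━━━━━━━━━━━━━━━┓           
··█·┃ FileBrowser                         ┃           
·██·┠─────────────────────────────────────┨           
█···┃> [-] workspace/                     ┃           
····┃    [+] docs/                        ┃           
━━━━┃    index.md                         ┃           
    ┃                                     ┃           
    ┃                                     ┃           
    ┃                                     ┃           
    ┃                                     ┃           
    ┃                                     ┃           
    ┃                                     ┃           
    ┃                                     ┃           
    ┃                                     ┃           
    ┗━━━━━━━━━━━━━━━━━━━━━━━━━━━━━━━━━━━━━┛           
                                                      
                                                      
                                                      


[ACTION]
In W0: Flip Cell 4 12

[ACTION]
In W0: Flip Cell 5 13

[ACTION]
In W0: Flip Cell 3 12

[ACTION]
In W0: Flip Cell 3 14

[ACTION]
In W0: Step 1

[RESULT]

█··········█···┃                                      
█·█·██·█···█···┃                                      
█··██···█···█··┃                                      
··███████····█·┃                                      
····┏━━━━━━━━━━━━━━━━━━━━━━━━━━━━━━━━━━━━━┓           
··██┃ FileBrowser                         ┃           
·███┠─────────────────────────────────────┨           
██··┃> [-] workspace/                     ┃           
····┃    [+] docs/                        ┃           
━━━━┃    index.md                         ┃           
    ┃                                     ┃           
    ┃                                     ┃           
    ┃                                     ┃           
    ┃                                     ┃           
    ┃                                     ┃           
    ┃                                     ┃           
    ┃                                     ┃           
    ┃                                     ┃           
    ┗━━━━━━━━━━━━━━━━━━━━━━━━━━━━━━━━━━━━━┛           
                                                      
                                                      
                                                      


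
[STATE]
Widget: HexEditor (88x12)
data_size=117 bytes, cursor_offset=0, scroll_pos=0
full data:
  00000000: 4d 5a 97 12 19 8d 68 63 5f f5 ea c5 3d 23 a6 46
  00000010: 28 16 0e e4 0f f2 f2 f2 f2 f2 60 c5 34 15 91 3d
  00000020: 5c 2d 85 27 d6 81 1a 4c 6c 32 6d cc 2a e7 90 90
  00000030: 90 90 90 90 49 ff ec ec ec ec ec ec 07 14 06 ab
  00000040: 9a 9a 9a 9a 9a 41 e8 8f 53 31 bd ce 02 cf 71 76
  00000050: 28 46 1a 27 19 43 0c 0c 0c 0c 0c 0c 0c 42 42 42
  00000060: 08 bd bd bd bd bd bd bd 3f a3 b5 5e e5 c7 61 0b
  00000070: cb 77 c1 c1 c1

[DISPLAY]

00000000  4D 5a 97 12 19 8d 68 63  5f f5 ea c5 3d 23 a6 46  |MZ....hc_...=#.F|          
00000010  28 16 0e e4 0f f2 f2 f2  f2 f2 60 c5 34 15 91 3d  |(.........`.4..=|          
00000020  5c 2d 85 27 d6 81 1a 4c  6c 32 6d cc 2a e7 90 90  |\-.'...Ll2m.*...|          
00000030  90 90 90 90 49 ff ec ec  ec ec ec ec 07 14 06 ab  |....I...........|          
00000040  9a 9a 9a 9a 9a 41 e8 8f  53 31 bd ce 02 cf 71 76  |.....A..S1....qv|          
00000050  28 46 1a 27 19 43 0c 0c  0c 0c 0c 0c 0c 42 42 42  |(F.'.C.......BBB|          
00000060  08 bd bd bd bd bd bd bd  3f a3 b5 5e e5 c7 61 0b  |........?..^..a.|          
00000070  cb 77 c1 c1 c1                                    |.w...           |          
                                                                                        
                                                                                        
                                                                                        
                                                                                        


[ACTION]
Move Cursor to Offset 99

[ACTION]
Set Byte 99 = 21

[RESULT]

00000000  4d 5a 97 12 19 8d 68 63  5f f5 ea c5 3d 23 a6 46  |MZ....hc_...=#.F|          
00000010  28 16 0e e4 0f f2 f2 f2  f2 f2 60 c5 34 15 91 3d  |(.........`.4..=|          
00000020  5c 2d 85 27 d6 81 1a 4c  6c 32 6d cc 2a e7 90 90  |\-.'...Ll2m.*...|          
00000030  90 90 90 90 49 ff ec ec  ec ec ec ec 07 14 06 ab  |....I...........|          
00000040  9a 9a 9a 9a 9a 41 e8 8f  53 31 bd ce 02 cf 71 76  |.....A..S1....qv|          
00000050  28 46 1a 27 19 43 0c 0c  0c 0c 0c 0c 0c 42 42 42  |(F.'.C.......BBB|          
00000060  08 bd bd 21 bd bd bd bd  3f a3 b5 5e e5 c7 61 0b  |...!....?..^..a.|          
00000070  cb 77 c1 c1 c1                                    |.w...           |          
                                                                                        
                                                                                        
                                                                                        
                                                                                        


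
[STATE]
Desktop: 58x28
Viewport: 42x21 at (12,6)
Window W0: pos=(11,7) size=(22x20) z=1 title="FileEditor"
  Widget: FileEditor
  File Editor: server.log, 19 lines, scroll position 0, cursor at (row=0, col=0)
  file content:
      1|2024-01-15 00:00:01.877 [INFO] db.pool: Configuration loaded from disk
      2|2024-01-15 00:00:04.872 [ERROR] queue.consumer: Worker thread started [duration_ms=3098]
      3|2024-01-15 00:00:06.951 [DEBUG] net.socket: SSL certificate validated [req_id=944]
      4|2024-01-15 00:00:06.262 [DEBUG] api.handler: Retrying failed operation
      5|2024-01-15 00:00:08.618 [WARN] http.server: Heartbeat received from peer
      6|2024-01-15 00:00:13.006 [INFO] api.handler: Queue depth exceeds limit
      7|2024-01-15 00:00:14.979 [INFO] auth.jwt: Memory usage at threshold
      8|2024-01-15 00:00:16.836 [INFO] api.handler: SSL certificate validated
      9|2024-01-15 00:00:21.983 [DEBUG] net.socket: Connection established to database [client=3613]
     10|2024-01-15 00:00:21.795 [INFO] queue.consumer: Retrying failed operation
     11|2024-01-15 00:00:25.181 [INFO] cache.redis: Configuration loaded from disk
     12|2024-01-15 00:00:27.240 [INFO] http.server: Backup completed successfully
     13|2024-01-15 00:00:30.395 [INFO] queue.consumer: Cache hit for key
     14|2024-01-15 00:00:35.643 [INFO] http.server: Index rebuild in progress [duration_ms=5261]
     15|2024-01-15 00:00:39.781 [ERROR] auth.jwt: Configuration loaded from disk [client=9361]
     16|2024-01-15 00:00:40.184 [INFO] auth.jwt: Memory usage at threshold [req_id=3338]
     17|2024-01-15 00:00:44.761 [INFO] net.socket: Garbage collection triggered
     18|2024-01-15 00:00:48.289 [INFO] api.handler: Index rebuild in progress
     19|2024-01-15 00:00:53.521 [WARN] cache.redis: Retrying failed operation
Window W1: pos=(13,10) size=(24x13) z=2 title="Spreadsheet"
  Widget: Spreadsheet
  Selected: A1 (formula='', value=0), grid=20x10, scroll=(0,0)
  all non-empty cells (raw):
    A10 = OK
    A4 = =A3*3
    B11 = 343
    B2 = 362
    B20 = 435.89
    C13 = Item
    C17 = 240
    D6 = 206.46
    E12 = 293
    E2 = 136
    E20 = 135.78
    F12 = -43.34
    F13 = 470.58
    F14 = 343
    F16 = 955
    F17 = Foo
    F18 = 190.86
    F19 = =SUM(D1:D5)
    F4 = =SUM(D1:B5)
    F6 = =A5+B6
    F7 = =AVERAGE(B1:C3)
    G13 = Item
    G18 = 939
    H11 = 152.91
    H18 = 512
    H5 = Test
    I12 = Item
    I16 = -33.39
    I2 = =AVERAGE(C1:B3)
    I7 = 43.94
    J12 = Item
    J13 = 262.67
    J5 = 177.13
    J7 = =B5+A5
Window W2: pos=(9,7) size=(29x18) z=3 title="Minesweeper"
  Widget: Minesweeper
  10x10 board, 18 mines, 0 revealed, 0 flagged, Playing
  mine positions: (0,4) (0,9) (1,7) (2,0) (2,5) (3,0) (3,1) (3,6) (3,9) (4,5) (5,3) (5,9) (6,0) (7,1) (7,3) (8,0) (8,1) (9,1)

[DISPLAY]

                                          
━━━━━━━━━━━━━━━━━━━━━━━━━┓                
inesweeper               ┃                
─────────────────────────┨                
■■■■■■■■                 ┃                
■■■■■■■■                 ┃                
■■■■■■■■                 ┃                
■■■■■■■■                 ┃                
■■■■■■■■                 ┃                
■■■■■■■■                 ┃                
■■■■■■■■                 ┃                
■■■■■■■■                 ┃                
■■■■■■■■                 ┃                
■■■■■■■■                 ┃                
                         ┃                
                         ┃                
                         ┃                
                         ┃                
━━━━━━━━━━━━━━━━━━━━━━━━━┛                
2024-01-15 00:00:40▼┃                     
━━━━━━━━━━━━━━━━━━━━┛                     


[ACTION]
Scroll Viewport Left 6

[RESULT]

                                          
   ┏━━━━━━━━━━━━━━━━━━━━━━━━━━━┓          
   ┃ Minesweeper               ┃          
   ┠───────────────────────────┨          
   ┃■■■■■■■■■■                 ┃          
   ┃■■■■■■■■■■                 ┃          
   ┃■■■■■■■■■■                 ┃          
   ┃■■■■■■■■■■                 ┃          
   ┃■■■■■■■■■■                 ┃          
   ┃■■■■■■■■■■                 ┃          
   ┃■■■■■■■■■■                 ┃          
   ┃■■■■■■■■■■                 ┃          
   ┃■■■■■■■■■■                 ┃          
   ┃■■■■■■■■■■                 ┃          
   ┃                           ┃          
   ┃                           ┃          
   ┃                           ┃          
   ┃                           ┃          
   ┗━━━━━━━━━━━━━━━━━━━━━━━━━━━┛          
     ┃2024-01-15 00:00:40▼┃               
     ┗━━━━━━━━━━━━━━━━━━━━┛               


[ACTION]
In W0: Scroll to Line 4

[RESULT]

                                          
   ┏━━━━━━━━━━━━━━━━━━━━━━━━━━━┓          
   ┃ Minesweeper               ┃          
   ┠───────────────────────────┨          
   ┃■■■■■■■■■■                 ┃          
   ┃■■■■■■■■■■                 ┃          
   ┃■■■■■■■■■■                 ┃          
   ┃■■■■■■■■■■                 ┃          
   ┃■■■■■■■■■■                 ┃          
   ┃■■■■■■■■■■                 ┃          
   ┃■■■■■■■■■■                 ┃          
   ┃■■■■■■■■■■                 ┃          
   ┃■■■■■■■■■■                 ┃          
   ┃■■■■■■■■■■                 ┃          
   ┃                           ┃          
   ┃                           ┃          
   ┃                           ┃          
   ┃                           ┃          
   ┗━━━━━━━━━━━━━━━━━━━━━━━━━━━┛          
     ┃2024-01-15 00:00:53▼┃               
     ┗━━━━━━━━━━━━━━━━━━━━┛               


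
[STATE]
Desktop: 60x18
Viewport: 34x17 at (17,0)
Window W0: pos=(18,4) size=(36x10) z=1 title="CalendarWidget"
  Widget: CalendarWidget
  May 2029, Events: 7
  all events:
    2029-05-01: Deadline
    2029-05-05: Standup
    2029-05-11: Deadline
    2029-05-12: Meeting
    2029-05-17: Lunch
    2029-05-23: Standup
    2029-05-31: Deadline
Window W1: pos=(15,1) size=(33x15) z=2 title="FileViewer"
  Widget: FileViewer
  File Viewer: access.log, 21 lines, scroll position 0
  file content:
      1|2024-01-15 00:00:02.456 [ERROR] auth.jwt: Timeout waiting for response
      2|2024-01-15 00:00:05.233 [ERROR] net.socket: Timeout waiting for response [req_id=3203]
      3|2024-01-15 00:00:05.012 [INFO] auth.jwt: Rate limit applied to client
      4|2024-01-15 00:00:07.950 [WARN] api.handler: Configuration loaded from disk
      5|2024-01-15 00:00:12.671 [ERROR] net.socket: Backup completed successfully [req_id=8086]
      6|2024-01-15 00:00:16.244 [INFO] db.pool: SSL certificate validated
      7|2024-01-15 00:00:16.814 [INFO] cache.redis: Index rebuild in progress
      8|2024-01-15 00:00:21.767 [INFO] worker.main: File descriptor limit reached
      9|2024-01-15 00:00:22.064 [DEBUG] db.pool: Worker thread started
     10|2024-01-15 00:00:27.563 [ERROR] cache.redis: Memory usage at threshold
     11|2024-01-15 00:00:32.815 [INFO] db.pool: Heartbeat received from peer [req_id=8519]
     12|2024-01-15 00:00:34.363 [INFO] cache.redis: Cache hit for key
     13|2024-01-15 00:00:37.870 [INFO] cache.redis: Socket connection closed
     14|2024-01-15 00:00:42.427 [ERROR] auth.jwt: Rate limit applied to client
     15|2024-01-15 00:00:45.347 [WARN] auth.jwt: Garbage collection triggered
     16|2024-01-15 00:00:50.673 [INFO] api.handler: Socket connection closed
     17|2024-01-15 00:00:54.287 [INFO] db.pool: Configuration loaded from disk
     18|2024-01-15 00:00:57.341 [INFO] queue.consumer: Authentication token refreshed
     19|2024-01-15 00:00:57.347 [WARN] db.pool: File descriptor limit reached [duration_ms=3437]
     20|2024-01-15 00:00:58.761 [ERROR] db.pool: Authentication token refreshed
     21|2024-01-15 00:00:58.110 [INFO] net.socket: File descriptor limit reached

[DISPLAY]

                                  
━━━━━━━━━━━━━━━━━━━━━━━━━━━━━━┓   
FileViewer                    ┃   
──────────────────────────────┨   
024-01-15 00:00:02.456 [ERROR▲┃━━━
024-01-15 00:00:05.233 [ERROR█┃   
024-01-15 00:00:05.012 [INFO]░┃───
024-01-15 00:00:07.950 [WARN]░┃   
024-01-15 00:00:12.671 [ERROR░┃   
024-01-15 00:00:16.244 [INFO]░┃   
024-01-15 00:00:16.814 [INFO]░┃   
024-01-15 00:00:21.767 [INFO]░┃   
024-01-15 00:00:22.064 [DEBUG░┃   
024-01-15 00:00:27.563 [ERROR░┃━━━
024-01-15 00:00:32.815 [INFO]▼┃   
━━━━━━━━━━━━━━━━━━━━━━━━━━━━━━┛   
                                  


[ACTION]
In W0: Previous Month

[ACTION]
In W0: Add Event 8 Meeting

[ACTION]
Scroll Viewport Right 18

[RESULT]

                                  
━━━━━━━━━━━━━━━━━━━━━┓            
r                    ┃            
─────────────────────┨            
 00:00:02.456 [ERROR▲┃━━━━━┓      
 00:00:05.233 [ERROR█┃     ┃      
 00:00:05.012 [INFO]░┃─────┨      
 00:00:07.950 [WARN]░┃     ┃      
 00:00:12.671 [ERROR░┃     ┃      
 00:00:16.244 [INFO]░┃     ┃      
 00:00:16.814 [INFO]░┃     ┃      
 00:00:21.767 [INFO]░┃     ┃      
 00:00:22.064 [DEBUG░┃     ┃      
 00:00:27.563 [ERROR░┃━━━━━┛      
 00:00:32.815 [INFO]▼┃            
━━━━━━━━━━━━━━━━━━━━━┛            
                                  


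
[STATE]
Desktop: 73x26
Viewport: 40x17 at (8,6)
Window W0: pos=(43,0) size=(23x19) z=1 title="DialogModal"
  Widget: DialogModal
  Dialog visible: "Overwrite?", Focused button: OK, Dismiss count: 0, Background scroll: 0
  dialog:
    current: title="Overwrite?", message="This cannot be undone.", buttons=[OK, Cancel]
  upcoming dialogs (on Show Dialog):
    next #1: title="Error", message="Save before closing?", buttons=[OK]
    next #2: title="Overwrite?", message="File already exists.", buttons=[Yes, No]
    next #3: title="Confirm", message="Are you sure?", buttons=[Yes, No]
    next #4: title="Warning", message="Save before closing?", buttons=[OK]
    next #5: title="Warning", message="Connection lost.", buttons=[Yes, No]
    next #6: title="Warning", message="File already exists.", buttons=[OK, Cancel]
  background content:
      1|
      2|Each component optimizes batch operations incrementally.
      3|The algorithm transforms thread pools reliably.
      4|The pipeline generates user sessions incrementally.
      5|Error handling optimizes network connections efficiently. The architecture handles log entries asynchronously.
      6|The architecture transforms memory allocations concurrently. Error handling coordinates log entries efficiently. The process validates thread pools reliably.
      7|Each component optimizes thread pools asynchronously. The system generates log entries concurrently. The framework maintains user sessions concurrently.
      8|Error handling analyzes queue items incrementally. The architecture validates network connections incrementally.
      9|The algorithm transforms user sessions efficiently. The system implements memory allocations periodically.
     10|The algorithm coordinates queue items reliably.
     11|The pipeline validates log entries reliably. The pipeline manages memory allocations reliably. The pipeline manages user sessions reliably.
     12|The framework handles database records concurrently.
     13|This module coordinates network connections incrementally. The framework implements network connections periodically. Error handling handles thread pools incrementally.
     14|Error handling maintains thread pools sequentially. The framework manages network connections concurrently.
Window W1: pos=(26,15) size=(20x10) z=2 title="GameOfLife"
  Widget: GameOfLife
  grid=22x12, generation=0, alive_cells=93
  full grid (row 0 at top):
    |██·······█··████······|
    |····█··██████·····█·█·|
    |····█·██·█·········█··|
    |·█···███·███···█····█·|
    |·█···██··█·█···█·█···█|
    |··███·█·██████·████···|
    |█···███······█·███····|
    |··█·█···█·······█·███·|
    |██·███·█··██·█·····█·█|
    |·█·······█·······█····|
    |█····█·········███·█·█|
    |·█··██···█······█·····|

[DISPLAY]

                                   ┃The 
                                   ┃Erro
                                   ┃Th┌─
                                   ┃Ea│ 
                                   ┃Er│T
                                   ┃Th│ 
                                   ┃Th└─
                                   ┃The 
                                   ┃The 
                  ┏━━━━━━━━━━━━━━━━━━┓is
                  ┃ GameOfLife       ┃ro
                  ┠──────────────────┨  
                  ┃Gen: 0            ┃━━
                  ┃···███·███···█····┃  
                  ┃···██··█·█···█·█··┃  
                  ┃███·█·██████·████·┃  
                  ┃··███······█·███··┃  


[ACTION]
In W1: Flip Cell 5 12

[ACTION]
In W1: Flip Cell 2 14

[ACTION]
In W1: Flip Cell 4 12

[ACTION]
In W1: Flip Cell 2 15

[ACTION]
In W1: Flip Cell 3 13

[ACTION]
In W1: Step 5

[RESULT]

                                   ┃The 
                                   ┃Erro
                                   ┃Th┌─
                                   ┃Ea│ 
                                   ┃Er│T
                                   ┃Th│ 
                                   ┃Th└─
                                   ┃The 
                                   ┃The 
                  ┏━━━━━━━━━━━━━━━━━━┓is
                  ┃ GameOfLife       ┃ro
                  ┠──────────────────┨  
                  ┃Gen: 5            ┃━━
                  ┃··█·██·····█···█··┃  
                  ┃█··█····█·██··█···┃  
                  ┃·████·············┃  
                  ┃···██·······█·····┃  


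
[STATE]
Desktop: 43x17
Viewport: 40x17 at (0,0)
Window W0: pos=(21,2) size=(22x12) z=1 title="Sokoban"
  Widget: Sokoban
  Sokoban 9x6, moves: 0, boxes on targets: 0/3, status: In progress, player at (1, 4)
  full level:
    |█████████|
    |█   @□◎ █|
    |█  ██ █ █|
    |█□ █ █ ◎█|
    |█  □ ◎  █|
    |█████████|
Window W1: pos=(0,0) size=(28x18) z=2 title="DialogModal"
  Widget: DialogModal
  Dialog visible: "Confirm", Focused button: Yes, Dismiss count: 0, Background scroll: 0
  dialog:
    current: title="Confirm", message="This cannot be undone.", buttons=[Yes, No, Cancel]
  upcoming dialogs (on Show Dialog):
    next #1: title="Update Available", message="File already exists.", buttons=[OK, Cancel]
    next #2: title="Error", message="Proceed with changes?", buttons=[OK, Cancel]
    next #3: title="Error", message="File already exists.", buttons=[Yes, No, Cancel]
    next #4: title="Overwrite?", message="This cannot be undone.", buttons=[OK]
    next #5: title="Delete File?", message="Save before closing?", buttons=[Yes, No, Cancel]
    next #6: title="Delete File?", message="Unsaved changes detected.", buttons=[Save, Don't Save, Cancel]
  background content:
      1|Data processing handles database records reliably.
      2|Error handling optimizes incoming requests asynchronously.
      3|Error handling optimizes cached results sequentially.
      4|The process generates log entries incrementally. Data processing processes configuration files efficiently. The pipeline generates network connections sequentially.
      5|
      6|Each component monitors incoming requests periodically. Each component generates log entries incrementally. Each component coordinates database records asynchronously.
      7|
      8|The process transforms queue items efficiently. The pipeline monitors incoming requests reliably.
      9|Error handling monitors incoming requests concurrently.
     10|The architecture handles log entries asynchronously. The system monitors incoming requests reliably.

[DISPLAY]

┏━━━━━━━━━━━━━━━━━━━━━━━━━━┓            
┃ DialogModal              ┃            
┠──────────────────────────┨━━━━━━━━━━━━
┃Data processing handles da┃an          
┃Error handling optimizes i┃────────────
┃Error handling optimizes c┃███         
┃The process generates log ┃◎ █         
┃  ┌────────────────────┐  ┃█ █         
┃Ea│      Confirm       │in┃ ◎█         
┃  │This cannot be undon│  ┃  █         
┃Th│[Yes]  No   Cancel  │ue┃███         
┃Er└────────────────────┘in┃ 0  0/3     
┃The architecture handles l┃            
┃                          ┃━━━━━━━━━━━━
┃                          ┃            
┃                          ┃            
┃                          ┃            


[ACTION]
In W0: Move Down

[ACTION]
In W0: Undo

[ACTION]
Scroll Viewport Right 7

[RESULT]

━━━━━━━━━━━━━━━━━━━━━━━━┓               
ialogModal              ┃               
────────────────────────┨━━━━━━━━━━━━━━┓
ta processing handles da┃an            ┃
ror handling optimizes i┃──────────────┨
ror handling optimizes c┃███           ┃
e process generates log ┃◎ █           ┃
┌────────────────────┐  ┃█ █           ┃
│      Confirm       │in┃ ◎█           ┃
│This cannot be undon│  ┃  █           ┃
│[Yes]  No   Cancel  │ue┃███           ┃
└────────────────────┘in┃ 0  0/3       ┃
e architecture handles l┃              ┃
                        ┃━━━━━━━━━━━━━━┛
                        ┃               
                        ┃               
                        ┃               


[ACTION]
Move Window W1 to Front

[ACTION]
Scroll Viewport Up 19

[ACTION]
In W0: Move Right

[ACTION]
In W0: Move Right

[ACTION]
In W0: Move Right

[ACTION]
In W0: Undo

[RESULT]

━━━━━━━━━━━━━━━━━━━━━━━━┓               
ialogModal              ┃               
────────────────────────┨━━━━━━━━━━━━━━┓
ta processing handles da┃an            ┃
ror handling optimizes i┃──────────────┨
ror handling optimizes c┃███           ┃
e process generates log ┃■ █           ┃
┌────────────────────┐  ┃█ █           ┃
│      Confirm       │in┃ ◎█           ┃
│This cannot be undon│  ┃  █           ┃
│[Yes]  No   Cancel  │ue┃███           ┃
└────────────────────┘in┃ 1  1/3       ┃
e architecture handles l┃              ┃
                        ┃━━━━━━━━━━━━━━┛
                        ┃               
                        ┃               
                        ┃               
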